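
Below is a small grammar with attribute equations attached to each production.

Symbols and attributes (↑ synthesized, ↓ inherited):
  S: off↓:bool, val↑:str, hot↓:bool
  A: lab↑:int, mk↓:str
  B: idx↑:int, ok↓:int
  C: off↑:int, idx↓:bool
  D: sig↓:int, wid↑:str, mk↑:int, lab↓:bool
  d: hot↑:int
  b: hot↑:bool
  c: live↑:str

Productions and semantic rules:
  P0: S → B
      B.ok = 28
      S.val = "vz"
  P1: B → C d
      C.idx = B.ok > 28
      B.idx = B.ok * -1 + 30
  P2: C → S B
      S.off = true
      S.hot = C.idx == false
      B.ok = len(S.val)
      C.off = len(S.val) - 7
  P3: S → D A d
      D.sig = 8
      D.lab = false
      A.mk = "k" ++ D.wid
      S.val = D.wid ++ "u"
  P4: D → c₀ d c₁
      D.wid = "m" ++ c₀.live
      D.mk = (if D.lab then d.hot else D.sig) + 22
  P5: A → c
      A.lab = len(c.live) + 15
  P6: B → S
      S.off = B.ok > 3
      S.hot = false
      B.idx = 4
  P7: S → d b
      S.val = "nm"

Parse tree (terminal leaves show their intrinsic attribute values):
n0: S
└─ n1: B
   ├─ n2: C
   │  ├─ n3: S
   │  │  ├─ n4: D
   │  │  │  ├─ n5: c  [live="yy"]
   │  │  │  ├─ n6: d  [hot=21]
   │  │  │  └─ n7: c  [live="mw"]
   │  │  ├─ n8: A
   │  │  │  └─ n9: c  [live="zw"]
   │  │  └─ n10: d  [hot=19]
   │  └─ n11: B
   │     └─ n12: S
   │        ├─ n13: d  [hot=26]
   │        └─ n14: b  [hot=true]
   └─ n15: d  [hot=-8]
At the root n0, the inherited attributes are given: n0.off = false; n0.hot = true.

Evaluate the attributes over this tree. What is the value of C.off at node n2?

1. n0.off = false  [given at root]
2. n0.hot = true  [given at root]
3. n1.ok = 28  [28]
4. n2.idx = false  [B.ok > 28]
5. n3.off = true  [true]
6. n3.hot = true  [C.idx == false]
7. n4.sig = 8  [8]
8. n4.lab = false  [false]
9. n5.live = "yy"  [terminal]
10. n6.hot = 21  [terminal]
11. n7.live = "mw"  [terminal]
12. n4.wid = "myy"  ["m" ++ c₀.live]
13. n4.mk = 30  [(if D.lab then d.hot else D.sig) + 22]
14. n8.mk = "kmyy"  ["k" ++ D.wid]
15. n9.live = "zw"  [terminal]
16. n8.lab = 17  [len(c.live) + 15]
17. n10.hot = 19  [terminal]
18. n3.val = "myyu"  [D.wid ++ "u"]
19. n11.ok = 4  [len(S.val)]
20. n12.off = true  [B.ok > 3]
21. n12.hot = false  [false]
22. n13.hot = 26  [terminal]
23. n14.hot = true  [terminal]
24. n12.val = "nm"  ["nm"]
25. n11.idx = 4  [4]
26. n2.off = -3  [len(S.val) - 7]
27. n15.hot = -8  [terminal]
28. n1.idx = 2  [B.ok * -1 + 30]
29. n0.val = "vz"  ["vz"]

-3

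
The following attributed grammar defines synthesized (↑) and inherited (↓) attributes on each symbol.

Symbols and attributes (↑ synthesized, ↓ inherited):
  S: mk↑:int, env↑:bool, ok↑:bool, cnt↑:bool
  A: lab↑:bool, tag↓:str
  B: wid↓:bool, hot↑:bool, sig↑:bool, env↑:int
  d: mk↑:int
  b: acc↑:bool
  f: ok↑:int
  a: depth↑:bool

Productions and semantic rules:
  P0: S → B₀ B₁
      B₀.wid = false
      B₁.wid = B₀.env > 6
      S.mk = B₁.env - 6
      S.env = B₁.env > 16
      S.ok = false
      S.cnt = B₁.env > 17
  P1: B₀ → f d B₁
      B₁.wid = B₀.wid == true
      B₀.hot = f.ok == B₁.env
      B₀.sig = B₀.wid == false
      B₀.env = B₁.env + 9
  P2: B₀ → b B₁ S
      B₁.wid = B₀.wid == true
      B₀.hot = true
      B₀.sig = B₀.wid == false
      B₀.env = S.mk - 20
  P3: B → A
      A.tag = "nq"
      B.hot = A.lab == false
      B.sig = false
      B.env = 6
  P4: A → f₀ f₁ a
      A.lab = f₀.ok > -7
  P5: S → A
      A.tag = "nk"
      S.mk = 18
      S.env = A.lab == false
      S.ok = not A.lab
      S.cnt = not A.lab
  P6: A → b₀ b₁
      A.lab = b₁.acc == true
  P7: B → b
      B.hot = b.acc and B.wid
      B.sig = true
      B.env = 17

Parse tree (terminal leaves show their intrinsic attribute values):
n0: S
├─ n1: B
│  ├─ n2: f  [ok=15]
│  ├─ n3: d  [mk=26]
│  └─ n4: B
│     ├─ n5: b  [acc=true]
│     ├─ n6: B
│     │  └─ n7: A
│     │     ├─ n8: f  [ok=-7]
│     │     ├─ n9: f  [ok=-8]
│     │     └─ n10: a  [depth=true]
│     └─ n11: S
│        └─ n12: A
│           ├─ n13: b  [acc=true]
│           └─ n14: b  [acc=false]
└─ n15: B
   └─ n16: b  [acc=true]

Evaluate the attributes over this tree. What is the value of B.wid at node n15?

1. n1.wid = false  [false]
2. n2.ok = 15  [terminal]
3. n3.mk = 26  [terminal]
4. n4.wid = false  [B₀.wid == true]
5. n5.acc = true  [terminal]
6. n6.wid = false  [B₀.wid == true]
7. n7.tag = "nq"  ["nq"]
8. n8.ok = -7  [terminal]
9. n9.ok = -8  [terminal]
10. n10.depth = true  [terminal]
11. n7.lab = false  [f₀.ok > -7]
12. n6.hot = true  [A.lab == false]
13. n6.sig = false  [false]
14. n6.env = 6  [6]
15. n12.tag = "nk"  ["nk"]
16. n13.acc = true  [terminal]
17. n14.acc = false  [terminal]
18. n12.lab = false  [b₁.acc == true]
19. n11.mk = 18  [18]
20. n11.env = true  [A.lab == false]
21. n11.ok = true  [not A.lab]
22. n11.cnt = true  [not A.lab]
23. n4.hot = true  [true]
24. n4.sig = true  [B₀.wid == false]
25. n4.env = -2  [S.mk - 20]
26. n1.hot = false  [f.ok == B₁.env]
27. n1.sig = true  [B₀.wid == false]
28. n1.env = 7  [B₁.env + 9]
29. n15.wid = true  [B₀.env > 6]
30. n16.acc = true  [terminal]
31. n15.hot = true  [b.acc and B.wid]
32. n15.sig = true  [true]
33. n15.env = 17  [17]
34. n0.mk = 11  [B₁.env - 6]
35. n0.env = true  [B₁.env > 16]
36. n0.ok = false  [false]
37. n0.cnt = false  [B₁.env > 17]

true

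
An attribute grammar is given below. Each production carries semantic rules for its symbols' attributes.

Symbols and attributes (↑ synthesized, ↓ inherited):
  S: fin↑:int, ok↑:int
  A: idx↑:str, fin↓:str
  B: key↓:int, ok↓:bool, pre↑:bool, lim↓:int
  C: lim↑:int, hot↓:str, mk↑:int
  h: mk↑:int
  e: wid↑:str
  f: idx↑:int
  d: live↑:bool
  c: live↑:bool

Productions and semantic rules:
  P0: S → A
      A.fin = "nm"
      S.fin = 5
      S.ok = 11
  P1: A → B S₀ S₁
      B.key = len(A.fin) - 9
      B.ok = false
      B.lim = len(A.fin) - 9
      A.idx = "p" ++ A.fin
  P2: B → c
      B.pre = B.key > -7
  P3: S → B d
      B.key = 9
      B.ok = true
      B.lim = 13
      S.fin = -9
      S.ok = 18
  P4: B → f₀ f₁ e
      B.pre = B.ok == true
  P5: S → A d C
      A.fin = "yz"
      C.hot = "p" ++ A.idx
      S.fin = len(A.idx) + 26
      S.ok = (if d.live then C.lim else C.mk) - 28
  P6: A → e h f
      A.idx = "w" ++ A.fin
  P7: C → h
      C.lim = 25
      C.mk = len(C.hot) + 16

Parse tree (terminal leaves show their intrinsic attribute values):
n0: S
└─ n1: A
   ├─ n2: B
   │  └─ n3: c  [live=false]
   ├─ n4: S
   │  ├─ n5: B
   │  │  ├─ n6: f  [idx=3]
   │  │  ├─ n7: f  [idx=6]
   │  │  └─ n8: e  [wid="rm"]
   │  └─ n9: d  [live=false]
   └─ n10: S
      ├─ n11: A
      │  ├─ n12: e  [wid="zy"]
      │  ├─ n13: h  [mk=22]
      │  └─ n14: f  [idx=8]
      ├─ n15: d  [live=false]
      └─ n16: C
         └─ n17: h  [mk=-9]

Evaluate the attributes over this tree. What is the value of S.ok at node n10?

-8

1. n1.fin = "nm"  ["nm"]
2. n2.key = -7  [len(A.fin) - 9]
3. n2.ok = false  [false]
4. n2.lim = -7  [len(A.fin) - 9]
5. n3.live = false  [terminal]
6. n2.pre = false  [B.key > -7]
7. n5.key = 9  [9]
8. n5.ok = true  [true]
9. n5.lim = 13  [13]
10. n6.idx = 3  [terminal]
11. n7.idx = 6  [terminal]
12. n8.wid = "rm"  [terminal]
13. n5.pre = true  [B.ok == true]
14. n9.live = false  [terminal]
15. n4.fin = -9  [-9]
16. n4.ok = 18  [18]
17. n11.fin = "yz"  ["yz"]
18. n12.wid = "zy"  [terminal]
19. n13.mk = 22  [terminal]
20. n14.idx = 8  [terminal]
21. n11.idx = "wyz"  ["w" ++ A.fin]
22. n15.live = false  [terminal]
23. n16.hot = "pwyz"  ["p" ++ A.idx]
24. n17.mk = -9  [terminal]
25. n16.lim = 25  [25]
26. n16.mk = 20  [len(C.hot) + 16]
27. n10.fin = 29  [len(A.idx) + 26]
28. n10.ok = -8  [(if d.live then C.lim else C.mk) - 28]
29. n1.idx = "pnm"  ["p" ++ A.fin]
30. n0.fin = 5  [5]
31. n0.ok = 11  [11]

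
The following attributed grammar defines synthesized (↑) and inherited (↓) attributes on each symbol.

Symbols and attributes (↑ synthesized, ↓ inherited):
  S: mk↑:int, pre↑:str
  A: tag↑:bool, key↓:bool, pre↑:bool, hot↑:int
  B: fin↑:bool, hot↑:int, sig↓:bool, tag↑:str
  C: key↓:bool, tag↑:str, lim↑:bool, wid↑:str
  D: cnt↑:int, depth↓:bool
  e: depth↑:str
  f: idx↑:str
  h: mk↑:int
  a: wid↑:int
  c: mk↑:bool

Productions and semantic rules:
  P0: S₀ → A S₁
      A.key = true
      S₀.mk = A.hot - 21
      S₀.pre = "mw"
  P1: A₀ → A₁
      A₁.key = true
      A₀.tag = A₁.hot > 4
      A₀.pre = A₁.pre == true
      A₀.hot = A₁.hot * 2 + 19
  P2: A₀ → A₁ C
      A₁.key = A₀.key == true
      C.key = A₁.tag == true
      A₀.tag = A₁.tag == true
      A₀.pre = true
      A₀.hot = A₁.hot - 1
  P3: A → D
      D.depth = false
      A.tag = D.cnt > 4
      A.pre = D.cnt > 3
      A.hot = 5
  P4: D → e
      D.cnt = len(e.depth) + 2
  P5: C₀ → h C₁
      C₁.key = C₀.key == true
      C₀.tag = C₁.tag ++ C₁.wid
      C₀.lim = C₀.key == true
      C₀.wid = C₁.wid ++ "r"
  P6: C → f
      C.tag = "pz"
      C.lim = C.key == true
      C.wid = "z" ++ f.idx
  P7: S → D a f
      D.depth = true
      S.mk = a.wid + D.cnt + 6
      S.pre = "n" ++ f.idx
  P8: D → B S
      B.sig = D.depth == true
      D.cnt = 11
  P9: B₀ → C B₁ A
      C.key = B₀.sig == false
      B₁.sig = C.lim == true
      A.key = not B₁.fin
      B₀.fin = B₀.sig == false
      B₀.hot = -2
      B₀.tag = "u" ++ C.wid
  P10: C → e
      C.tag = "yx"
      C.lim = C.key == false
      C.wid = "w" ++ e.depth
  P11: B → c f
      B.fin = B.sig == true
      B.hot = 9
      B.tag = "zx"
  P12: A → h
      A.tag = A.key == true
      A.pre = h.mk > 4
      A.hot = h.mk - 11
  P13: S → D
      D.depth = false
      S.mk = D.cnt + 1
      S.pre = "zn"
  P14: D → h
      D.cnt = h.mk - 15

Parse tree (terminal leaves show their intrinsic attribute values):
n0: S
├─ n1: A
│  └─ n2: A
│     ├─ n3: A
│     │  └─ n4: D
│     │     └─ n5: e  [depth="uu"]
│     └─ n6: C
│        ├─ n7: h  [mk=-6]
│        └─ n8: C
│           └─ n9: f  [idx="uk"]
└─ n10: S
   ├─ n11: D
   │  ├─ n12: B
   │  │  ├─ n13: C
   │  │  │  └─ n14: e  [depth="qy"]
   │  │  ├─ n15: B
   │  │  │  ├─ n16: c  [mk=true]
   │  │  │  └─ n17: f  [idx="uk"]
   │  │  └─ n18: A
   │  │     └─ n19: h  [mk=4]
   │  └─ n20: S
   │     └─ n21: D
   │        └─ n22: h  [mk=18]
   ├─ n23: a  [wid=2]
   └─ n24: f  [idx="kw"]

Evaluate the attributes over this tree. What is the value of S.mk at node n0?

6

1. n1.key = true  [true]
2. n2.key = true  [true]
3. n3.key = true  [A₀.key == true]
4. n4.depth = false  [false]
5. n5.depth = "uu"  [terminal]
6. n4.cnt = 4  [len(e.depth) + 2]
7. n3.tag = false  [D.cnt > 4]
8. n3.pre = true  [D.cnt > 3]
9. n3.hot = 5  [5]
10. n6.key = false  [A₁.tag == true]
11. n7.mk = -6  [terminal]
12. n8.key = false  [C₀.key == true]
13. n9.idx = "uk"  [terminal]
14. n8.tag = "pz"  ["pz"]
15. n8.lim = false  [C.key == true]
16. n8.wid = "zuk"  ["z" ++ f.idx]
17. n6.tag = "pzzuk"  [C₁.tag ++ C₁.wid]
18. n6.lim = false  [C₀.key == true]
19. n6.wid = "zukr"  [C₁.wid ++ "r"]
20. n2.tag = false  [A₁.tag == true]
21. n2.pre = true  [true]
22. n2.hot = 4  [A₁.hot - 1]
23. n1.tag = false  [A₁.hot > 4]
24. n1.pre = true  [A₁.pre == true]
25. n1.hot = 27  [A₁.hot * 2 + 19]
26. n11.depth = true  [true]
27. n12.sig = true  [D.depth == true]
28. n13.key = false  [B₀.sig == false]
29. n14.depth = "qy"  [terminal]
30. n13.tag = "yx"  ["yx"]
31. n13.lim = true  [C.key == false]
32. n13.wid = "wqy"  ["w" ++ e.depth]
33. n15.sig = true  [C.lim == true]
34. n16.mk = true  [terminal]
35. n17.idx = "uk"  [terminal]
36. n15.fin = true  [B.sig == true]
37. n15.hot = 9  [9]
38. n15.tag = "zx"  ["zx"]
39. n18.key = false  [not B₁.fin]
40. n19.mk = 4  [terminal]
41. n18.tag = false  [A.key == true]
42. n18.pre = false  [h.mk > 4]
43. n18.hot = -7  [h.mk - 11]
44. n12.fin = false  [B₀.sig == false]
45. n12.hot = -2  [-2]
46. n12.tag = "uwqy"  ["u" ++ C.wid]
47. n21.depth = false  [false]
48. n22.mk = 18  [terminal]
49. n21.cnt = 3  [h.mk - 15]
50. n20.mk = 4  [D.cnt + 1]
51. n20.pre = "zn"  ["zn"]
52. n11.cnt = 11  [11]
53. n23.wid = 2  [terminal]
54. n24.idx = "kw"  [terminal]
55. n10.mk = 19  [a.wid + D.cnt + 6]
56. n10.pre = "nkw"  ["n" ++ f.idx]
57. n0.mk = 6  [A.hot - 21]
58. n0.pre = "mw"  ["mw"]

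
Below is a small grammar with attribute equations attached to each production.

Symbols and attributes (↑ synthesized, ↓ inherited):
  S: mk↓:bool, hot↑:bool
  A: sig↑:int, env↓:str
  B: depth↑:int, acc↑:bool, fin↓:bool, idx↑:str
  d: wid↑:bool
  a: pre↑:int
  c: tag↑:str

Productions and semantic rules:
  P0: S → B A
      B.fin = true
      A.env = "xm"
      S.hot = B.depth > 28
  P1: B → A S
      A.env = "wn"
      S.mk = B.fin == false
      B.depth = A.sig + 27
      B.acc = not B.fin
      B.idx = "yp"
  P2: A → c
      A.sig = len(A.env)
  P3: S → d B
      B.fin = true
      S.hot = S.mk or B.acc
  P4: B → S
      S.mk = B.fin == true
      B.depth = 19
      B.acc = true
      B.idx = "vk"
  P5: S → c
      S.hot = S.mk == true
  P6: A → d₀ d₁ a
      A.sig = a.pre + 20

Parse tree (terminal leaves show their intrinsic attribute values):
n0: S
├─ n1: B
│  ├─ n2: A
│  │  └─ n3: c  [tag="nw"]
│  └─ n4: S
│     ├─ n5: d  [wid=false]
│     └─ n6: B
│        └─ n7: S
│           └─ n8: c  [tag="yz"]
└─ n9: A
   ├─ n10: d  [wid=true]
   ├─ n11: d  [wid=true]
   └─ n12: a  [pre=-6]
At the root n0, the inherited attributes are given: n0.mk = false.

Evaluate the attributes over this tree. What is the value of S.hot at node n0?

1. n0.mk = false  [given at root]
2. n1.fin = true  [true]
3. n2.env = "wn"  ["wn"]
4. n3.tag = "nw"  [terminal]
5. n2.sig = 2  [len(A.env)]
6. n4.mk = false  [B.fin == false]
7. n5.wid = false  [terminal]
8. n6.fin = true  [true]
9. n7.mk = true  [B.fin == true]
10. n8.tag = "yz"  [terminal]
11. n7.hot = true  [S.mk == true]
12. n6.depth = 19  [19]
13. n6.acc = true  [true]
14. n6.idx = "vk"  ["vk"]
15. n4.hot = true  [S.mk or B.acc]
16. n1.depth = 29  [A.sig + 27]
17. n1.acc = false  [not B.fin]
18. n1.idx = "yp"  ["yp"]
19. n9.env = "xm"  ["xm"]
20. n10.wid = true  [terminal]
21. n11.wid = true  [terminal]
22. n12.pre = -6  [terminal]
23. n9.sig = 14  [a.pre + 20]
24. n0.hot = true  [B.depth > 28]

true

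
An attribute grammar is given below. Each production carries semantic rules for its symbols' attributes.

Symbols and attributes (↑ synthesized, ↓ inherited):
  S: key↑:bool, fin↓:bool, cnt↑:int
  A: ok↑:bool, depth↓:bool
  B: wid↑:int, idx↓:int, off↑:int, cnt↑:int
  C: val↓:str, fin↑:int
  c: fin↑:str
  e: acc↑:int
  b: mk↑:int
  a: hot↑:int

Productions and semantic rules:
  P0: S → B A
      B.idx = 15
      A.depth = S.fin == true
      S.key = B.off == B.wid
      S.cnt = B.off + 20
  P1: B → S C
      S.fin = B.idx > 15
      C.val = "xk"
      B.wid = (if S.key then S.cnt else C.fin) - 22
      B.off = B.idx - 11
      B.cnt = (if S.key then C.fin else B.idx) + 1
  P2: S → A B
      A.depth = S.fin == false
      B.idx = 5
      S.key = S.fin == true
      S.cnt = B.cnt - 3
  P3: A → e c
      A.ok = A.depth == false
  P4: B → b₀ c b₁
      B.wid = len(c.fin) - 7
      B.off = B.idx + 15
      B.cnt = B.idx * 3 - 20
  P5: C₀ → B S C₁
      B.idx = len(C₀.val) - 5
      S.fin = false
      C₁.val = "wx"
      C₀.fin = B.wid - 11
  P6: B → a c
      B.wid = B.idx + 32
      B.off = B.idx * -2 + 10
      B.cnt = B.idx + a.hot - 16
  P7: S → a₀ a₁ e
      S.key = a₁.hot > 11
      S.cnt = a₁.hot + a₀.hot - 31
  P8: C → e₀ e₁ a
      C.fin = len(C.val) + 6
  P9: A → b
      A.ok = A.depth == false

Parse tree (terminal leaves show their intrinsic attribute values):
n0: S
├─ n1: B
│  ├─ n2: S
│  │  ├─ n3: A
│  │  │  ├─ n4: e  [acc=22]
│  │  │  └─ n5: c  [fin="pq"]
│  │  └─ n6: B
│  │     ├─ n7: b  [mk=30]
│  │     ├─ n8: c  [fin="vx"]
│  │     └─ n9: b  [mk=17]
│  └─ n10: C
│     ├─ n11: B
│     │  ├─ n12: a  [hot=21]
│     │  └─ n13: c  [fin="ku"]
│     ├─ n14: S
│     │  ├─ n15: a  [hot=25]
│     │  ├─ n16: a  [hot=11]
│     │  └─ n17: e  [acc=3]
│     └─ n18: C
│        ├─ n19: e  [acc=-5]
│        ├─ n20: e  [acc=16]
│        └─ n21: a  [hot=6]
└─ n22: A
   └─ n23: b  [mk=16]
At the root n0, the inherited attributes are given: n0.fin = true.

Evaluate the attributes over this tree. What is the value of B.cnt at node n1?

1. n0.fin = true  [given at root]
2. n1.idx = 15  [15]
3. n2.fin = false  [B.idx > 15]
4. n3.depth = true  [S.fin == false]
5. n4.acc = 22  [terminal]
6. n5.fin = "pq"  [terminal]
7. n3.ok = false  [A.depth == false]
8. n6.idx = 5  [5]
9. n7.mk = 30  [terminal]
10. n8.fin = "vx"  [terminal]
11. n9.mk = 17  [terminal]
12. n6.wid = -5  [len(c.fin) - 7]
13. n6.off = 20  [B.idx + 15]
14. n6.cnt = -5  [B.idx * 3 - 20]
15. n2.key = false  [S.fin == true]
16. n2.cnt = -8  [B.cnt - 3]
17. n10.val = "xk"  ["xk"]
18. n11.idx = -3  [len(C₀.val) - 5]
19. n12.hot = 21  [terminal]
20. n13.fin = "ku"  [terminal]
21. n11.wid = 29  [B.idx + 32]
22. n11.off = 16  [B.idx * -2 + 10]
23. n11.cnt = 2  [B.idx + a.hot - 16]
24. n14.fin = false  [false]
25. n15.hot = 25  [terminal]
26. n16.hot = 11  [terminal]
27. n17.acc = 3  [terminal]
28. n14.key = false  [a₁.hot > 11]
29. n14.cnt = 5  [a₁.hot + a₀.hot - 31]
30. n18.val = "wx"  ["wx"]
31. n19.acc = -5  [terminal]
32. n20.acc = 16  [terminal]
33. n21.hot = 6  [terminal]
34. n18.fin = 8  [len(C.val) + 6]
35. n10.fin = 18  [B.wid - 11]
36. n1.wid = -4  [(if S.key then S.cnt else C.fin) - 22]
37. n1.off = 4  [B.idx - 11]
38. n1.cnt = 16  [(if S.key then C.fin else B.idx) + 1]
39. n22.depth = true  [S.fin == true]
40. n23.mk = 16  [terminal]
41. n22.ok = false  [A.depth == false]
42. n0.key = false  [B.off == B.wid]
43. n0.cnt = 24  [B.off + 20]

16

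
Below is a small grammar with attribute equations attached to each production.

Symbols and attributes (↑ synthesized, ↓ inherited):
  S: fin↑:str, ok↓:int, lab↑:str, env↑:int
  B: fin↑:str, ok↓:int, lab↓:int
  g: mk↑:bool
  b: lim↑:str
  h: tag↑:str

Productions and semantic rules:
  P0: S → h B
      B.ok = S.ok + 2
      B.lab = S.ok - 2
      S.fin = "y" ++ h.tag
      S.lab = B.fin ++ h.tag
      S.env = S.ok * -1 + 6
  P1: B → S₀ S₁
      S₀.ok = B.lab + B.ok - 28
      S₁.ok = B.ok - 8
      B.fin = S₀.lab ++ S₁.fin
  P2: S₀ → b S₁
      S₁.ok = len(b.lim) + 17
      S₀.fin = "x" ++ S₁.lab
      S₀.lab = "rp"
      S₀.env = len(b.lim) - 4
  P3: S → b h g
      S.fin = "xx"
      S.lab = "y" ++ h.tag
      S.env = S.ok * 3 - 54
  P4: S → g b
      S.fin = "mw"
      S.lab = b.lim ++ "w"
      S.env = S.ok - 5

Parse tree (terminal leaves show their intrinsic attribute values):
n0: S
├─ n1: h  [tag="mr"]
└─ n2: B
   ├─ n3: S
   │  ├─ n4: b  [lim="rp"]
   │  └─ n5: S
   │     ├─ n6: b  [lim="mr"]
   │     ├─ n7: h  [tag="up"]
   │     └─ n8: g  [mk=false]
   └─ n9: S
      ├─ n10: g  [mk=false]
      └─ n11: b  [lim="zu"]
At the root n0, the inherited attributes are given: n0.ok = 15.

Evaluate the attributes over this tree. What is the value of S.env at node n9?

1. n0.ok = 15  [given at root]
2. n1.tag = "mr"  [terminal]
3. n2.ok = 17  [S.ok + 2]
4. n2.lab = 13  [S.ok - 2]
5. n3.ok = 2  [B.lab + B.ok - 28]
6. n4.lim = "rp"  [terminal]
7. n5.ok = 19  [len(b.lim) + 17]
8. n6.lim = "mr"  [terminal]
9. n7.tag = "up"  [terminal]
10. n8.mk = false  [terminal]
11. n5.fin = "xx"  ["xx"]
12. n5.lab = "yup"  ["y" ++ h.tag]
13. n5.env = 3  [S.ok * 3 - 54]
14. n3.fin = "xyup"  ["x" ++ S₁.lab]
15. n3.lab = "rp"  ["rp"]
16. n3.env = -2  [len(b.lim) - 4]
17. n9.ok = 9  [B.ok - 8]
18. n10.mk = false  [terminal]
19. n11.lim = "zu"  [terminal]
20. n9.fin = "mw"  ["mw"]
21. n9.lab = "zuw"  [b.lim ++ "w"]
22. n9.env = 4  [S.ok - 5]
23. n2.fin = "rpmw"  [S₀.lab ++ S₁.fin]
24. n0.fin = "ymr"  ["y" ++ h.tag]
25. n0.lab = "rpmwmr"  [B.fin ++ h.tag]
26. n0.env = -9  [S.ok * -1 + 6]

4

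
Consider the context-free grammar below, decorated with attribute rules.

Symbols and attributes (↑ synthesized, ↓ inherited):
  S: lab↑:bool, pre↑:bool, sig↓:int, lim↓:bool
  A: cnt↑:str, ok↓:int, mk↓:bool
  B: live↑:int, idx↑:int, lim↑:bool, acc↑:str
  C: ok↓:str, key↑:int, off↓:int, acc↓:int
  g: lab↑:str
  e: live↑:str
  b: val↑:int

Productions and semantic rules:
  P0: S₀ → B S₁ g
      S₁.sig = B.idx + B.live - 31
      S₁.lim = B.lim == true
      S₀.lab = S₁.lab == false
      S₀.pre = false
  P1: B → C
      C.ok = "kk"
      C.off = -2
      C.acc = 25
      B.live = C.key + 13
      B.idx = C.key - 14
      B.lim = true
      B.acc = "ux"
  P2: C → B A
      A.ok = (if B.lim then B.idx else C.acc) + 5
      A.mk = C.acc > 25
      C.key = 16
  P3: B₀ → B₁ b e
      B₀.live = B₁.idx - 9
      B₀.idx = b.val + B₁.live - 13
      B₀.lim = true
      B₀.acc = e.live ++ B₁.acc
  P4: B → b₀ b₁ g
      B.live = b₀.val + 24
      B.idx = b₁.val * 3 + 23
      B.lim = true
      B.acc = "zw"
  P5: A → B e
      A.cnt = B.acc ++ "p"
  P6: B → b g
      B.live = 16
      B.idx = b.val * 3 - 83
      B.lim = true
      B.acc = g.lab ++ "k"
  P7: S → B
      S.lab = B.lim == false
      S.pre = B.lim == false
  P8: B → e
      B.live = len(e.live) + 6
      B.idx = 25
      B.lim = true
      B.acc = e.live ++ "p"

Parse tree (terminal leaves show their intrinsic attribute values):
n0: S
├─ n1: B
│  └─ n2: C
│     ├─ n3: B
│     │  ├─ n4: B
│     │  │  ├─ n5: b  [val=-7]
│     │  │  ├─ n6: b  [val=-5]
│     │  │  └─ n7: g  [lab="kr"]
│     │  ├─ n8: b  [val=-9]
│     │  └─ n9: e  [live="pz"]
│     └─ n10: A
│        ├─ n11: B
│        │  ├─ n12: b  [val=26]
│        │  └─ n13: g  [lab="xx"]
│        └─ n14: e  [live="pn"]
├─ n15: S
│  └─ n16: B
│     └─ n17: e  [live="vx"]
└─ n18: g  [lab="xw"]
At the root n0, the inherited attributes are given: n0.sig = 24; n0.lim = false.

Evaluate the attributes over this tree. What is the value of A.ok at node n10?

1. n0.sig = 24  [given at root]
2. n0.lim = false  [given at root]
3. n2.ok = "kk"  ["kk"]
4. n2.off = -2  [-2]
5. n2.acc = 25  [25]
6. n5.val = -7  [terminal]
7. n6.val = -5  [terminal]
8. n7.lab = "kr"  [terminal]
9. n4.live = 17  [b₀.val + 24]
10. n4.idx = 8  [b₁.val * 3 + 23]
11. n4.lim = true  [true]
12. n4.acc = "zw"  ["zw"]
13. n8.val = -9  [terminal]
14. n9.live = "pz"  [terminal]
15. n3.live = -1  [B₁.idx - 9]
16. n3.idx = -5  [b.val + B₁.live - 13]
17. n3.lim = true  [true]
18. n3.acc = "pzzw"  [e.live ++ B₁.acc]
19. n10.ok = 0  [(if B.lim then B.idx else C.acc) + 5]
20. n10.mk = false  [C.acc > 25]
21. n12.val = 26  [terminal]
22. n13.lab = "xx"  [terminal]
23. n11.live = 16  [16]
24. n11.idx = -5  [b.val * 3 - 83]
25. n11.lim = true  [true]
26. n11.acc = "xxk"  [g.lab ++ "k"]
27. n14.live = "pn"  [terminal]
28. n10.cnt = "xxkp"  [B.acc ++ "p"]
29. n2.key = 16  [16]
30. n1.live = 29  [C.key + 13]
31. n1.idx = 2  [C.key - 14]
32. n1.lim = true  [true]
33. n1.acc = "ux"  ["ux"]
34. n15.sig = 0  [B.idx + B.live - 31]
35. n15.lim = true  [B.lim == true]
36. n17.live = "vx"  [terminal]
37. n16.live = 8  [len(e.live) + 6]
38. n16.idx = 25  [25]
39. n16.lim = true  [true]
40. n16.acc = "vxp"  [e.live ++ "p"]
41. n15.lab = false  [B.lim == false]
42. n15.pre = false  [B.lim == false]
43. n18.lab = "xw"  [terminal]
44. n0.lab = true  [S₁.lab == false]
45. n0.pre = false  [false]

0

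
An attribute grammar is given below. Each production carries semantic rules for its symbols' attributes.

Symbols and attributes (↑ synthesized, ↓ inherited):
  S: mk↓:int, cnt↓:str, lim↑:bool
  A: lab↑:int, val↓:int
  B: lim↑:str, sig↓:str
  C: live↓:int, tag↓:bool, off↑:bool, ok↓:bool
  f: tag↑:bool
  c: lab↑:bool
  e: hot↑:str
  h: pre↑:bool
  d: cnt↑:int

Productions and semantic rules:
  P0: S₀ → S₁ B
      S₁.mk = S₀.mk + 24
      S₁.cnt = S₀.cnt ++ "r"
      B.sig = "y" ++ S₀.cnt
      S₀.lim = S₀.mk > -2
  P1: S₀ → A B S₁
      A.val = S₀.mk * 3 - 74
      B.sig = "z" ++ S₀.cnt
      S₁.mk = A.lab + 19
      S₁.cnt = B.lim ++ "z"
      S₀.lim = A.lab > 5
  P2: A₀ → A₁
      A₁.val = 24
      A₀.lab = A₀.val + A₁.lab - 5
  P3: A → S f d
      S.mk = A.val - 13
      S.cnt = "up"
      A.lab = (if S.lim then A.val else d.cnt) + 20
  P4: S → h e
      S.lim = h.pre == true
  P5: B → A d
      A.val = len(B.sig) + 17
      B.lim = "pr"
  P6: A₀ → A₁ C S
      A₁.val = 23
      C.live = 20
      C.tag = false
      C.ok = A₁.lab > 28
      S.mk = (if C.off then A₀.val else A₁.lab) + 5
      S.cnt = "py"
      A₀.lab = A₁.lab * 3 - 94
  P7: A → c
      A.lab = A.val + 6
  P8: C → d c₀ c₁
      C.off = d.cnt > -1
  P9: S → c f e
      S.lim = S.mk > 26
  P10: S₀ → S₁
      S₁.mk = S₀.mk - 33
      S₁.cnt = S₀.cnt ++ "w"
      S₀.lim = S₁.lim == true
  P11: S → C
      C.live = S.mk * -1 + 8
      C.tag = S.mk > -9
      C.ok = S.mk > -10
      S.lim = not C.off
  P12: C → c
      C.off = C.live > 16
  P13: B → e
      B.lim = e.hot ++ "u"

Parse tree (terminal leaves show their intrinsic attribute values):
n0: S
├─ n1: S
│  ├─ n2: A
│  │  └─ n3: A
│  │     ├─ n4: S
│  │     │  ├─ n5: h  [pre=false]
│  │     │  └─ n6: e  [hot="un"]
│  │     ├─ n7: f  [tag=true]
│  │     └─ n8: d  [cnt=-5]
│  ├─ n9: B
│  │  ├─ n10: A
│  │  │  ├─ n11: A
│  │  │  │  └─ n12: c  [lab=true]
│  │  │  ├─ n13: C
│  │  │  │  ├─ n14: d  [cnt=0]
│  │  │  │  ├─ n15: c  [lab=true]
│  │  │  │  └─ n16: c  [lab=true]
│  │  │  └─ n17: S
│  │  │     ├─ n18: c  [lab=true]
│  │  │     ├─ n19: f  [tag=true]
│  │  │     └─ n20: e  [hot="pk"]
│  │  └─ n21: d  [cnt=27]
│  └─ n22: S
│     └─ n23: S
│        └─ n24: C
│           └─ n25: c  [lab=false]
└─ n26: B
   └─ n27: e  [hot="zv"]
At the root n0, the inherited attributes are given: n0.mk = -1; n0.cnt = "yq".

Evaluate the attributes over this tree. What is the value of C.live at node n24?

17

1. n0.mk = -1  [given at root]
2. n0.cnt = "yq"  [given at root]
3. n1.mk = 23  [S₀.mk + 24]
4. n1.cnt = "yqr"  [S₀.cnt ++ "r"]
5. n2.val = -5  [S₀.mk * 3 - 74]
6. n3.val = 24  [24]
7. n4.mk = 11  [A.val - 13]
8. n4.cnt = "up"  ["up"]
9. n5.pre = false  [terminal]
10. n6.hot = "un"  [terminal]
11. n4.lim = false  [h.pre == true]
12. n7.tag = true  [terminal]
13. n8.cnt = -5  [terminal]
14. n3.lab = 15  [(if S.lim then A.val else d.cnt) + 20]
15. n2.lab = 5  [A₀.val + A₁.lab - 5]
16. n9.sig = "zyqr"  ["z" ++ S₀.cnt]
17. n10.val = 21  [len(B.sig) + 17]
18. n11.val = 23  [23]
19. n12.lab = true  [terminal]
20. n11.lab = 29  [A.val + 6]
21. n13.live = 20  [20]
22. n13.tag = false  [false]
23. n13.ok = true  [A₁.lab > 28]
24. n14.cnt = 0  [terminal]
25. n15.lab = true  [terminal]
26. n16.lab = true  [terminal]
27. n13.off = true  [d.cnt > -1]
28. n17.mk = 26  [(if C.off then A₀.val else A₁.lab) + 5]
29. n17.cnt = "py"  ["py"]
30. n18.lab = true  [terminal]
31. n19.tag = true  [terminal]
32. n20.hot = "pk"  [terminal]
33. n17.lim = false  [S.mk > 26]
34. n10.lab = -7  [A₁.lab * 3 - 94]
35. n21.cnt = 27  [terminal]
36. n9.lim = "pr"  ["pr"]
37. n22.mk = 24  [A.lab + 19]
38. n22.cnt = "prz"  [B.lim ++ "z"]
39. n23.mk = -9  [S₀.mk - 33]
40. n23.cnt = "przw"  [S₀.cnt ++ "w"]
41. n24.live = 17  [S.mk * -1 + 8]
42. n24.tag = false  [S.mk > -9]
43. n24.ok = true  [S.mk > -10]
44. n25.lab = false  [terminal]
45. n24.off = true  [C.live > 16]
46. n23.lim = false  [not C.off]
47. n22.lim = false  [S₁.lim == true]
48. n1.lim = false  [A.lab > 5]
49. n26.sig = "yyq"  ["y" ++ S₀.cnt]
50. n27.hot = "zv"  [terminal]
51. n26.lim = "zvu"  [e.hot ++ "u"]
52. n0.lim = true  [S₀.mk > -2]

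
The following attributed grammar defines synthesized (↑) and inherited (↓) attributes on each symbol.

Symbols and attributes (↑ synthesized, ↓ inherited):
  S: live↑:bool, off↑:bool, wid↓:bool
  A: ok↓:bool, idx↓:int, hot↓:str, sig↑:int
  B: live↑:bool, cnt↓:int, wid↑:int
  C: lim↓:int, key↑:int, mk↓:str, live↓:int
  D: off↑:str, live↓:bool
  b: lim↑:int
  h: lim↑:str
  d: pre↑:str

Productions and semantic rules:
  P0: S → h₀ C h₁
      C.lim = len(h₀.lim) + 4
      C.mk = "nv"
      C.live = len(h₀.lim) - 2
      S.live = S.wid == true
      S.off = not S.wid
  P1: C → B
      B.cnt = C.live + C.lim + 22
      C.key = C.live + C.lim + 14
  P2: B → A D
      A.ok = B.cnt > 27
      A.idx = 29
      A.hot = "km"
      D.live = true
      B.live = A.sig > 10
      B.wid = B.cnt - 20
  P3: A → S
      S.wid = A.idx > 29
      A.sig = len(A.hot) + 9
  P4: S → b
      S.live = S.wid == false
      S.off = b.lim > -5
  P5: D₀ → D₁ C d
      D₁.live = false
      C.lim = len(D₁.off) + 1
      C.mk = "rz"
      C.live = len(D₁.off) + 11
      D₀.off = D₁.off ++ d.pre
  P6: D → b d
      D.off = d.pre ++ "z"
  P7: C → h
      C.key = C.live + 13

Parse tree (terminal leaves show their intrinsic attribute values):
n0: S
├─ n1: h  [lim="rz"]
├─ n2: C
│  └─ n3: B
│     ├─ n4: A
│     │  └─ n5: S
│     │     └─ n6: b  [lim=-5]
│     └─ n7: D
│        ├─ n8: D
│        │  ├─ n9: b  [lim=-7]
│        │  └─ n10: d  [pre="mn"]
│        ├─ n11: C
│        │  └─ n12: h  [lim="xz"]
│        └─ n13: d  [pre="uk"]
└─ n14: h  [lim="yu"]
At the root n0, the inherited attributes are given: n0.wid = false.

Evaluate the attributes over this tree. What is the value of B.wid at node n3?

8

1. n0.wid = false  [given at root]
2. n1.lim = "rz"  [terminal]
3. n2.lim = 6  [len(h₀.lim) + 4]
4. n2.mk = "nv"  ["nv"]
5. n2.live = 0  [len(h₀.lim) - 2]
6. n3.cnt = 28  [C.live + C.lim + 22]
7. n4.ok = true  [B.cnt > 27]
8. n4.idx = 29  [29]
9. n4.hot = "km"  ["km"]
10. n5.wid = false  [A.idx > 29]
11. n6.lim = -5  [terminal]
12. n5.live = true  [S.wid == false]
13. n5.off = false  [b.lim > -5]
14. n4.sig = 11  [len(A.hot) + 9]
15. n7.live = true  [true]
16. n8.live = false  [false]
17. n9.lim = -7  [terminal]
18. n10.pre = "mn"  [terminal]
19. n8.off = "mnz"  [d.pre ++ "z"]
20. n11.lim = 4  [len(D₁.off) + 1]
21. n11.mk = "rz"  ["rz"]
22. n11.live = 14  [len(D₁.off) + 11]
23. n12.lim = "xz"  [terminal]
24. n11.key = 27  [C.live + 13]
25. n13.pre = "uk"  [terminal]
26. n7.off = "mnzuk"  [D₁.off ++ d.pre]
27. n3.live = true  [A.sig > 10]
28. n3.wid = 8  [B.cnt - 20]
29. n2.key = 20  [C.live + C.lim + 14]
30. n14.lim = "yu"  [terminal]
31. n0.live = false  [S.wid == true]
32. n0.off = true  [not S.wid]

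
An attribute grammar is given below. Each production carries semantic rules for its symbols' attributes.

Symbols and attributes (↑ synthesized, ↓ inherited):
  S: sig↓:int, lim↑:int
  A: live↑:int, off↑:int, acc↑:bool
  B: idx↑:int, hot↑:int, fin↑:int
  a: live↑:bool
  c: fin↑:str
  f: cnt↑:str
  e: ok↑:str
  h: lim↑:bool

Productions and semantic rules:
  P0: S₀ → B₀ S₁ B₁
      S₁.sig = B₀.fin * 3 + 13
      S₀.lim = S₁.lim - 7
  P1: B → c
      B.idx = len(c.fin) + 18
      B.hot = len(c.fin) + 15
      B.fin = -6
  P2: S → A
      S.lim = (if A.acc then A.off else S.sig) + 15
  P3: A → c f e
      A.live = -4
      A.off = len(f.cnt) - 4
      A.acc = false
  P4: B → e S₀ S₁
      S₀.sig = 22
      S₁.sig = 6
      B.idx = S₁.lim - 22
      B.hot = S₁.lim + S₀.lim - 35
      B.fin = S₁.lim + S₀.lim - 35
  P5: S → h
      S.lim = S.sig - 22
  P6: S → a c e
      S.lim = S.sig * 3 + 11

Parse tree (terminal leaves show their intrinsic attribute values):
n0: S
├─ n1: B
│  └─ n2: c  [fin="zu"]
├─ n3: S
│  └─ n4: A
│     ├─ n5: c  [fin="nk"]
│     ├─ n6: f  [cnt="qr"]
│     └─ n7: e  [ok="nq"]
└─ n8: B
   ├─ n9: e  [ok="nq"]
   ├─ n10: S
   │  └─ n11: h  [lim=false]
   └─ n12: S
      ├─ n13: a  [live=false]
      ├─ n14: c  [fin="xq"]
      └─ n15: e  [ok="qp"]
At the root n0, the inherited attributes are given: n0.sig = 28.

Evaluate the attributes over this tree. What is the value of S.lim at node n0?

1. n0.sig = 28  [given at root]
2. n2.fin = "zu"  [terminal]
3. n1.idx = 20  [len(c.fin) + 18]
4. n1.hot = 17  [len(c.fin) + 15]
5. n1.fin = -6  [-6]
6. n3.sig = -5  [B₀.fin * 3 + 13]
7. n5.fin = "nk"  [terminal]
8. n6.cnt = "qr"  [terminal]
9. n7.ok = "nq"  [terminal]
10. n4.live = -4  [-4]
11. n4.off = -2  [len(f.cnt) - 4]
12. n4.acc = false  [false]
13. n3.lim = 10  [(if A.acc then A.off else S.sig) + 15]
14. n9.ok = "nq"  [terminal]
15. n10.sig = 22  [22]
16. n11.lim = false  [terminal]
17. n10.lim = 0  [S.sig - 22]
18. n12.sig = 6  [6]
19. n13.live = false  [terminal]
20. n14.fin = "xq"  [terminal]
21. n15.ok = "qp"  [terminal]
22. n12.lim = 29  [S.sig * 3 + 11]
23. n8.idx = 7  [S₁.lim - 22]
24. n8.hot = -6  [S₁.lim + S₀.lim - 35]
25. n8.fin = -6  [S₁.lim + S₀.lim - 35]
26. n0.lim = 3  [S₁.lim - 7]

3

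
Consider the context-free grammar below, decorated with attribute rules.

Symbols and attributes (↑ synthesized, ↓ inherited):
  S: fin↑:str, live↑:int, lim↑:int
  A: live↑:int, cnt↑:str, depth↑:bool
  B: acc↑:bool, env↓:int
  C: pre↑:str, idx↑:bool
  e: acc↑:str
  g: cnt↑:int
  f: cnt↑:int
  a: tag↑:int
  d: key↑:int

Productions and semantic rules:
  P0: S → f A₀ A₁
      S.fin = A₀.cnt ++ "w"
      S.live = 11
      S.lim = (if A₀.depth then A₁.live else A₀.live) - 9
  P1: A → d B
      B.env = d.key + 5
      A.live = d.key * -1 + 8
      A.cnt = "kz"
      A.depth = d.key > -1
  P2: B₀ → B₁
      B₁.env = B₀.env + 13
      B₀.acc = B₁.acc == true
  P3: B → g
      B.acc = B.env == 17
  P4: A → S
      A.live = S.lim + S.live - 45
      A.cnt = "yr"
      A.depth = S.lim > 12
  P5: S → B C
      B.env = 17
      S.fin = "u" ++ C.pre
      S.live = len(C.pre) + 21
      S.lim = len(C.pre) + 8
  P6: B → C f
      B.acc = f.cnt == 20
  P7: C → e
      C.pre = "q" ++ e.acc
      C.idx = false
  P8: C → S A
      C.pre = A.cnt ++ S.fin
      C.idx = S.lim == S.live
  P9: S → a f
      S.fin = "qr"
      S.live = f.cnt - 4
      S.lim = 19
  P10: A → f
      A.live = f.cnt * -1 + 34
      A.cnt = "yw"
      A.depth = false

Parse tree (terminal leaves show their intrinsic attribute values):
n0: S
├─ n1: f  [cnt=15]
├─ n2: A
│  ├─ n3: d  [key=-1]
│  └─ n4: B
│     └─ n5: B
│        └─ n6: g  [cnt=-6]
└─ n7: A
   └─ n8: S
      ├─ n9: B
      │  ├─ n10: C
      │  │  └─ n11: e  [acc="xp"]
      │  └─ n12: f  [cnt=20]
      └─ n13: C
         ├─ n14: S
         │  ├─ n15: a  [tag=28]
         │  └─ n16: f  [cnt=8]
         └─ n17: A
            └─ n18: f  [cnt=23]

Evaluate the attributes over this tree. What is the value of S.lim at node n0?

0

1. n1.cnt = 15  [terminal]
2. n3.key = -1  [terminal]
3. n4.env = 4  [d.key + 5]
4. n5.env = 17  [B₀.env + 13]
5. n6.cnt = -6  [terminal]
6. n5.acc = true  [B.env == 17]
7. n4.acc = true  [B₁.acc == true]
8. n2.live = 9  [d.key * -1 + 8]
9. n2.cnt = "kz"  ["kz"]
10. n2.depth = false  [d.key > -1]
11. n9.env = 17  [17]
12. n11.acc = "xp"  [terminal]
13. n10.pre = "qxp"  ["q" ++ e.acc]
14. n10.idx = false  [false]
15. n12.cnt = 20  [terminal]
16. n9.acc = true  [f.cnt == 20]
17. n15.tag = 28  [terminal]
18. n16.cnt = 8  [terminal]
19. n14.fin = "qr"  ["qr"]
20. n14.live = 4  [f.cnt - 4]
21. n14.lim = 19  [19]
22. n18.cnt = 23  [terminal]
23. n17.live = 11  [f.cnt * -1 + 34]
24. n17.cnt = "yw"  ["yw"]
25. n17.depth = false  [false]
26. n13.pre = "ywqr"  [A.cnt ++ S.fin]
27. n13.idx = false  [S.lim == S.live]
28. n8.fin = "uywqr"  ["u" ++ C.pre]
29. n8.live = 25  [len(C.pre) + 21]
30. n8.lim = 12  [len(C.pre) + 8]
31. n7.live = -8  [S.lim + S.live - 45]
32. n7.cnt = "yr"  ["yr"]
33. n7.depth = false  [S.lim > 12]
34. n0.fin = "kzw"  [A₀.cnt ++ "w"]
35. n0.live = 11  [11]
36. n0.lim = 0  [(if A₀.depth then A₁.live else A₀.live) - 9]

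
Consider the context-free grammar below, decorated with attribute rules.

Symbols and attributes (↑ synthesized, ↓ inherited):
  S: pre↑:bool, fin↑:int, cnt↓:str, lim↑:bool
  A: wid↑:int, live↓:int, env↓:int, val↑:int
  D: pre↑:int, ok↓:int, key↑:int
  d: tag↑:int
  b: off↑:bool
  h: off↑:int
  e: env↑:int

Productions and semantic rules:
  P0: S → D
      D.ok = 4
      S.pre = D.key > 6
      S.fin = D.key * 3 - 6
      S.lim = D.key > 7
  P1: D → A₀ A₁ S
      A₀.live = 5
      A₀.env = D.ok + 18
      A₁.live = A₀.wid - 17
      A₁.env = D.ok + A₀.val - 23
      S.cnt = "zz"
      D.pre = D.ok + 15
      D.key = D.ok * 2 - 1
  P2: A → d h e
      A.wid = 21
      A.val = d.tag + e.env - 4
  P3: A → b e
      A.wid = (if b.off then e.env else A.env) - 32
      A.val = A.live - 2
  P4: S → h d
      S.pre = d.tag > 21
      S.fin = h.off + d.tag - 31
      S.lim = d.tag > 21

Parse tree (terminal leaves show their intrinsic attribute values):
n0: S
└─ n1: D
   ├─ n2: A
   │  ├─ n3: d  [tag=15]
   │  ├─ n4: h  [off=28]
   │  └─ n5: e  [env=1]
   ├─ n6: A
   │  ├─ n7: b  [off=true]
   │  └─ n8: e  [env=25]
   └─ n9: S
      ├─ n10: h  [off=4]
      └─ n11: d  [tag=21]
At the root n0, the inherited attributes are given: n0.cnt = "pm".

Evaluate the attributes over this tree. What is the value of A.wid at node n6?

-7

1. n0.cnt = "pm"  [given at root]
2. n1.ok = 4  [4]
3. n2.live = 5  [5]
4. n2.env = 22  [D.ok + 18]
5. n3.tag = 15  [terminal]
6. n4.off = 28  [terminal]
7. n5.env = 1  [terminal]
8. n2.wid = 21  [21]
9. n2.val = 12  [d.tag + e.env - 4]
10. n6.live = 4  [A₀.wid - 17]
11. n6.env = -7  [D.ok + A₀.val - 23]
12. n7.off = true  [terminal]
13. n8.env = 25  [terminal]
14. n6.wid = -7  [(if b.off then e.env else A.env) - 32]
15. n6.val = 2  [A.live - 2]
16. n9.cnt = "zz"  ["zz"]
17. n10.off = 4  [terminal]
18. n11.tag = 21  [terminal]
19. n9.pre = false  [d.tag > 21]
20. n9.fin = -6  [h.off + d.tag - 31]
21. n9.lim = false  [d.tag > 21]
22. n1.pre = 19  [D.ok + 15]
23. n1.key = 7  [D.ok * 2 - 1]
24. n0.pre = true  [D.key > 6]
25. n0.fin = 15  [D.key * 3 - 6]
26. n0.lim = false  [D.key > 7]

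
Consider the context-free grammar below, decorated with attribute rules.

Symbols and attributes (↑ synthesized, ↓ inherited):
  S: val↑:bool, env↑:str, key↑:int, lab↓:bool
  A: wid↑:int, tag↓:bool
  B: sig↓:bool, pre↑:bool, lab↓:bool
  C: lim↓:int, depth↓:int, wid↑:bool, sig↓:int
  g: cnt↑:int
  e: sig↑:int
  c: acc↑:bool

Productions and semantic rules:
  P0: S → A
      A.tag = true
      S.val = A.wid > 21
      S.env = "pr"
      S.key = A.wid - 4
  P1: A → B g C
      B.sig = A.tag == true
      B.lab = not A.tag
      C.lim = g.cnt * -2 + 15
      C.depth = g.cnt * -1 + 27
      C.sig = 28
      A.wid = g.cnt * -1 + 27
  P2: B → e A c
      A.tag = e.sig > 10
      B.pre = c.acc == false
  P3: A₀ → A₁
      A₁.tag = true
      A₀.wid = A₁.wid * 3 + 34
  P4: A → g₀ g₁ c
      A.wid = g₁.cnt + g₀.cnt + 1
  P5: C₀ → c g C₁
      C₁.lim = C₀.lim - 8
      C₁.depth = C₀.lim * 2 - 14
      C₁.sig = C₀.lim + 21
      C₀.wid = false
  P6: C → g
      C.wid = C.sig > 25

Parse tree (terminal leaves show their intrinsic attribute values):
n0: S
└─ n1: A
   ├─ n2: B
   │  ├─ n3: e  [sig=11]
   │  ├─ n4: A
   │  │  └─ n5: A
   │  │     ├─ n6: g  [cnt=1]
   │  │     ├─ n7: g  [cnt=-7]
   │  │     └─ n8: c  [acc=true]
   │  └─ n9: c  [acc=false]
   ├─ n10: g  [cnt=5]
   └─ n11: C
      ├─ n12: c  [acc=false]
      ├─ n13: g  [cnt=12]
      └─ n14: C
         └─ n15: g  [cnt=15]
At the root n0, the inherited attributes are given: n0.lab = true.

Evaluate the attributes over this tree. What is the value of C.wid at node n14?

true

1. n0.lab = true  [given at root]
2. n1.tag = true  [true]
3. n2.sig = true  [A.tag == true]
4. n2.lab = false  [not A.tag]
5. n3.sig = 11  [terminal]
6. n4.tag = true  [e.sig > 10]
7. n5.tag = true  [true]
8. n6.cnt = 1  [terminal]
9. n7.cnt = -7  [terminal]
10. n8.acc = true  [terminal]
11. n5.wid = -5  [g₁.cnt + g₀.cnt + 1]
12. n4.wid = 19  [A₁.wid * 3 + 34]
13. n9.acc = false  [terminal]
14. n2.pre = true  [c.acc == false]
15. n10.cnt = 5  [terminal]
16. n11.lim = 5  [g.cnt * -2 + 15]
17. n11.depth = 22  [g.cnt * -1 + 27]
18. n11.sig = 28  [28]
19. n12.acc = false  [terminal]
20. n13.cnt = 12  [terminal]
21. n14.lim = -3  [C₀.lim - 8]
22. n14.depth = -4  [C₀.lim * 2 - 14]
23. n14.sig = 26  [C₀.lim + 21]
24. n15.cnt = 15  [terminal]
25. n14.wid = true  [C.sig > 25]
26. n11.wid = false  [false]
27. n1.wid = 22  [g.cnt * -1 + 27]
28. n0.val = true  [A.wid > 21]
29. n0.env = "pr"  ["pr"]
30. n0.key = 18  [A.wid - 4]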